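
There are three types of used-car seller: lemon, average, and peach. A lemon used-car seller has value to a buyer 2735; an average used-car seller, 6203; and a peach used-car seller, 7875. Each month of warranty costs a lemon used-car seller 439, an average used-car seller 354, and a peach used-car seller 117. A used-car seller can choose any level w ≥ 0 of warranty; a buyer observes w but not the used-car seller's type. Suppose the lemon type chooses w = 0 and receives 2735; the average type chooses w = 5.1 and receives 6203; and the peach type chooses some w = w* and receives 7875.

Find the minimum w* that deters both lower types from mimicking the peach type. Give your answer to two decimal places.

11.71

Lemon type (on-path payoff 2735) won't mimic when 2735 ≥ 7875 − 439·w*, i.e. w* ≥ 11.71.
Average type (on-path payoff 6203 − 354×5.1 = 4397.6) won't mimic when 4397.6 ≥ 7875 − 354·w*, i.e. w* ≥ 9.82.
Both must hold, so w* = max(11.71, 9.82) = 11.71. The lemon type's constraint binds.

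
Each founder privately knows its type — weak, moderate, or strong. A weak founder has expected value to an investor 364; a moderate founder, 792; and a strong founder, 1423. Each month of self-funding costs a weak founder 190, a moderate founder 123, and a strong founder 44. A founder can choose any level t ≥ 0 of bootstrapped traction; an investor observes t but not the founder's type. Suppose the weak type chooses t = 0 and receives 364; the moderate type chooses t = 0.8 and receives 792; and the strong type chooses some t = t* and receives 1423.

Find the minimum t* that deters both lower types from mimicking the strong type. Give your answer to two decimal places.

Moderate type (on-path payoff 792 − 123×0.8 = 693.6) won't mimic when 693.6 ≥ 1423 − 123·t*, i.e. t* ≥ 5.93.
Weak type (on-path payoff 364) won't mimic when 364 ≥ 1423 − 190·t*, i.e. t* ≥ 5.57.
Both must hold, so t* = max(5.57, 5.93) = 5.93. The moderate type's constraint binds.

5.93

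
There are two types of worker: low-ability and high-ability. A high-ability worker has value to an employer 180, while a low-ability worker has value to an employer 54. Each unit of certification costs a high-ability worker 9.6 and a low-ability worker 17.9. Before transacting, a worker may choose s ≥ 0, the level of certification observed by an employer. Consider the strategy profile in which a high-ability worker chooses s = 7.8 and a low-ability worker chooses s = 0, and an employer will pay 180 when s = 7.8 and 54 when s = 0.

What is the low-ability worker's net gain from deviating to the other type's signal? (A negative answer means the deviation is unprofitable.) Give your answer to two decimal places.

Playing s = 0 the low-ability worker receives 54.
Deviating to s = 7.8 brings payment 180 at cost 17.9 × 7.8 = 139.62, netting 40.38.
Gain from deviating: 40.38 − 54 = -13.62.
The gain is negative, so the low-ability type's incentive-compatibility constraint is satisfied.

-13.62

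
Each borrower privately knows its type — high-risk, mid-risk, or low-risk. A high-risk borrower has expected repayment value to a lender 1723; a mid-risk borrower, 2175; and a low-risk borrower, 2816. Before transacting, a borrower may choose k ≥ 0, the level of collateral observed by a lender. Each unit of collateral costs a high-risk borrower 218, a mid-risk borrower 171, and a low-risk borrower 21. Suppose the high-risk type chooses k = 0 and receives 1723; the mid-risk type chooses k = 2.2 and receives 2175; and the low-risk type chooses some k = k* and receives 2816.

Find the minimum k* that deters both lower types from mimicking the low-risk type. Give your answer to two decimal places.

High-risk type (on-path payoff 1723) won't mimic when 1723 ≥ 2816 − 218·k*, i.e. k* ≥ 5.01.
Mid-risk type (on-path payoff 2175 − 171×2.2 = 1798.8) won't mimic when 1798.8 ≥ 2816 − 171·k*, i.e. k* ≥ 5.95.
Both must hold, so k* = max(5.01, 5.95) = 5.95. The mid-risk type's constraint binds.

5.95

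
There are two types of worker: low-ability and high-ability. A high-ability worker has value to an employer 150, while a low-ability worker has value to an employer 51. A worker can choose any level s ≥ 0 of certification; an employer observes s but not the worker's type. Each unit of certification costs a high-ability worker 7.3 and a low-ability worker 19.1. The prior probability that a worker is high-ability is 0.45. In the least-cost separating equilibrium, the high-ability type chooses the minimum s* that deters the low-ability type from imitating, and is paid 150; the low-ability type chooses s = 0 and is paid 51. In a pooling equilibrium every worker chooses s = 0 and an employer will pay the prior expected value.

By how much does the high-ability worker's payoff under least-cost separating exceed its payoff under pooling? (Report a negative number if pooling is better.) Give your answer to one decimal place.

16.6

Least-cost separating signal: s* solves 51 = 150 − 19.1·s*, so s* = (150 − 51)/19.1 ≈ 5.1832.
High-ability type's separating payoff: 150 − 7.3 × s* = 150 − 7.3 × (150 − 51)/19.1 = 150 − 722.7/19.1 ≈ 112.162.
Pooling payoff: 0.45 × 150 + 0.55 × 51 = 95.55.
Difference: 112.162 − 95.55 = 16.612, i.e. 16.6 to one decimal place.
The high-ability type prefers to separate.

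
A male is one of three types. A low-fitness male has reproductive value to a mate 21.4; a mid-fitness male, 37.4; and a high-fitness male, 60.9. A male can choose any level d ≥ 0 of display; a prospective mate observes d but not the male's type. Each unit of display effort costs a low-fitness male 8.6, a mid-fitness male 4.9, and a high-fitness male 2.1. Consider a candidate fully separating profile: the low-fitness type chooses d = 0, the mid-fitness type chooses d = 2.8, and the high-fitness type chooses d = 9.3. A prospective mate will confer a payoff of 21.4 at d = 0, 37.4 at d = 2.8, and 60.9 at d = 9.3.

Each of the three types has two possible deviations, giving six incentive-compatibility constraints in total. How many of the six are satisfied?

6

Low-fitness (own payoff 21.4): to d=2.8 gives 37.4 − 8.6×2.8 = 13.32 → no gain ✓; to d=9.3 gives 60.9 − 8.6×9.3 = -19.08 → no gain ✓.
Mid-fitness (own payoff 37.4 − 4.9×2.8 = 23.68): to d=0 gives 21.4 → no gain ✓; to d=9.3 gives 60.9 − 4.9×9.3 = 15.33 → no gain ✓.
High-fitness (own payoff 60.9 − 2.1×9.3 = 41.37): to d=0 gives 21.4 → no gain ✓; to d=2.8 gives 37.4 − 2.1×2.8 = 31.52 → no gain ✓.
6 of the 6 constraints hold; this profile is a separating equilibrium.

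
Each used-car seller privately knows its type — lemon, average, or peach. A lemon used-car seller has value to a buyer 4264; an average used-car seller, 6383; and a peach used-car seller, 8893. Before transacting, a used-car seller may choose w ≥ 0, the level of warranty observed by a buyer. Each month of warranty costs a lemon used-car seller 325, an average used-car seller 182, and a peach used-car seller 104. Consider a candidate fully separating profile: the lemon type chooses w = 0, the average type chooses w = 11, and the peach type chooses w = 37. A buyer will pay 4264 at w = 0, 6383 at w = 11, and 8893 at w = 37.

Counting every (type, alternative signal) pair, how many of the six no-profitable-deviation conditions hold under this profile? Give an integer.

Peach (own payoff 8893 − 104×37 = 5045): to w=0 gives 4264 → no gain ✓; to w=11 gives 6383 − 104×11 = 5239 → profitable ✗.
Lemon (own payoff 4264): to w=11 gives 6383 − 325×11 = 2808 → no gain ✓; to w=37 gives 8893 − 325×37 = -3132 → no gain ✓.
Average (own payoff 6383 − 182×11 = 4381): to w=0 gives 4264 → no gain ✓; to w=37 gives 8893 − 182×37 = 2159 → no gain ✓.
5 of the 6 constraints hold; not an equilibrium.

5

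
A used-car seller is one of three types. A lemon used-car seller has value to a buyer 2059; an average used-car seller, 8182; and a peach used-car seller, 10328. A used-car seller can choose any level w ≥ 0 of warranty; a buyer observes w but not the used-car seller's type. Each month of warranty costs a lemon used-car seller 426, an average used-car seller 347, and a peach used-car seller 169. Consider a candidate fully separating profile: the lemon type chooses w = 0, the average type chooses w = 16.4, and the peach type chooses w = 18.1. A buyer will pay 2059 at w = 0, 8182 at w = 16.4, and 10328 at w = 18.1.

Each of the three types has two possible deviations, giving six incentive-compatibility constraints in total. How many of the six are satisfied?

4

Peach (own payoff 10328 − 169×18.1 = 7269.1): to w=0 gives 2059 → no gain ✓; to w=16.4 gives 8182 − 169×16.4 = 5410.4 → no gain ✓.
Average (own payoff 8182 − 347×16.4 = 2491.2): to w=0 gives 2059 → no gain ✓; to w=18.1 gives 10328 − 347×18.1 = 4047.3 → profitable ✗.
Lemon (own payoff 2059): to w=16.4 gives 8182 − 426×16.4 = 1195.6 → no gain ✓; to w=18.1 gives 10328 − 426×18.1 = 2617.4 → profitable ✗.
4 of the 6 constraints hold; not an equilibrium.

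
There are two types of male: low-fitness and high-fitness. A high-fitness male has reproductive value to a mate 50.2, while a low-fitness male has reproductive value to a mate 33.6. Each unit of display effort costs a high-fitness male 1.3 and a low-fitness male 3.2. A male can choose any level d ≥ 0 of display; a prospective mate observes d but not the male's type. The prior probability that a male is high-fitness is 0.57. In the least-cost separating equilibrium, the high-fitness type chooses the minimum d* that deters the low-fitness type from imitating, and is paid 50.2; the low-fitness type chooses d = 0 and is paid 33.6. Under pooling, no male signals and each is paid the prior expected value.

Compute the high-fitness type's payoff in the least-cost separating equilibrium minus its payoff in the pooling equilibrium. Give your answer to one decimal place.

0.4

Least-cost separating signal: d* solves 33.6 = 50.2 − 3.2·d*, so d* = (50.2 − 33.6)/3.2 = 5.1875.
High-fitness type's separating payoff: 50.2 − 1.3 × d* = 50.2 − 1.3 × (50.2 − 33.6)/3.2 = 50.2 − 21.58/3.2 ≈ 43.456.
Pooling payoff: 0.57 × 50.2 + 0.43 × 33.6 = 43.062.
Difference: 43.456 − 43.062 = 0.394, i.e. 0.4 to one decimal place.
The high-fitness type prefers to separate.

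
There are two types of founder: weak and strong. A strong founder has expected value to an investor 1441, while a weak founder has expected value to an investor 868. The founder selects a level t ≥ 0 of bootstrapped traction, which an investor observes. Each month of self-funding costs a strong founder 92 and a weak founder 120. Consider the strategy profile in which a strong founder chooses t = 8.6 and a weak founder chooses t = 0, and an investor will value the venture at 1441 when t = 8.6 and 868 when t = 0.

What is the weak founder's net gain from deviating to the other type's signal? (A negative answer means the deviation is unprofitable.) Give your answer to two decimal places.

-459.00

Playing t = 0 the weak founder receives 868.
Deviating to t = 8.6 brings payment 1441 at cost 120 × 8.6 = 1032, netting 409.
Gain from deviating: 409 − 868 = -459.00.
The gain is negative, so the weak type's incentive-compatibility constraint is satisfied.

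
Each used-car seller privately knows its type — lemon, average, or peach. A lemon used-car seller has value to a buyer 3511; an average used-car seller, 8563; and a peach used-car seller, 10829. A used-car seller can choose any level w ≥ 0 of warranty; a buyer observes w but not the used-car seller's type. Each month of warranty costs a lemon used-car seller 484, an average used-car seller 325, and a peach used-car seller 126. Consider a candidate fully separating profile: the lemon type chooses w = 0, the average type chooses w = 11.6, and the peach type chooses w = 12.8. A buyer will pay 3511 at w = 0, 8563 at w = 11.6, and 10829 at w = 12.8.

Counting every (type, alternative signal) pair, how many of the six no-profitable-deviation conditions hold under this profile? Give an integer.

Peach (own payoff 10829 − 126×12.8 = 9216.2): to w=0 gives 3511 → no gain ✓; to w=11.6 gives 8563 − 126×11.6 = 7101.4 → no gain ✓.
Lemon (own payoff 3511): to w=11.6 gives 8563 − 484×11.6 = 2948.6 → no gain ✓; to w=12.8 gives 10829 − 484×12.8 = 4633.8 → profitable ✗.
Average (own payoff 8563 − 325×11.6 = 4793): to w=0 gives 3511 → no gain ✓; to w=12.8 gives 10829 − 325×12.8 = 6669 → profitable ✗.
4 of the 6 constraints hold; not an equilibrium.

4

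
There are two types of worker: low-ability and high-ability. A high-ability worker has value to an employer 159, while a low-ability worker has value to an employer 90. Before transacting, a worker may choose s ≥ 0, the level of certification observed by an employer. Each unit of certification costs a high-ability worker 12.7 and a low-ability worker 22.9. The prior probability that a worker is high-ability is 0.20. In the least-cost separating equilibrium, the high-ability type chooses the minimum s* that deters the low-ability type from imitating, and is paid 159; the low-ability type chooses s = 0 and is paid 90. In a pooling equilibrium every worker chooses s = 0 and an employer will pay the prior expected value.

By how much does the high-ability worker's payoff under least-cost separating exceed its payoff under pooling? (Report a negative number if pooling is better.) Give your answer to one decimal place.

16.9

Least-cost separating signal: s* solves 90 = 159 − 22.9·s*, so s* = (159 − 90)/22.9 ≈ 3.0131.
High-ability type's separating payoff: 159 − 12.7 × s* = 159 − 12.7 × (159 − 90)/22.9 = 159 − 876.3/22.9 ≈ 120.734.
Pooling payoff: 0.20 × 159 + 0.80 × 90 = 103.8.
Difference: 120.734 − 103.8 = 16.934, i.e. 16.9 to one decimal place.
The high-ability type prefers to separate.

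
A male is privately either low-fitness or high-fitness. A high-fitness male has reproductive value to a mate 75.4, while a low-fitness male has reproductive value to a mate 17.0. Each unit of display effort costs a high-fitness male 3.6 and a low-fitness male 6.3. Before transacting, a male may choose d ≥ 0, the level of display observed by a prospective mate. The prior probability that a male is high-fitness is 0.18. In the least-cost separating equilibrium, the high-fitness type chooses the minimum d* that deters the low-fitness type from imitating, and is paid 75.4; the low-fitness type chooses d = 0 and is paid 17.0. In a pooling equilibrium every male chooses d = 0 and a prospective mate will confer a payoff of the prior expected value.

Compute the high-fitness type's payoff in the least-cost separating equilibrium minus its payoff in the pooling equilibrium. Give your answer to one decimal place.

14.5

Least-cost separating signal: d* solves 17.0 = 75.4 − 6.3·d*, so d* = (75.4 − 17.0)/6.3 ≈ 9.2698.
High-fitness type's separating payoff: 75.4 − 3.6 × d* = 75.4 − 3.6 × (75.4 − 17.0)/6.3 = 75.4 − 210.24/6.3 ≈ 42.029.
Pooling payoff: 0.18 × 75.4 + 0.82 × 17.0 = 27.512.
Difference: 42.029 − 27.512 = 14.517, i.e. 14.5 to one decimal place.
The high-fitness type prefers to separate.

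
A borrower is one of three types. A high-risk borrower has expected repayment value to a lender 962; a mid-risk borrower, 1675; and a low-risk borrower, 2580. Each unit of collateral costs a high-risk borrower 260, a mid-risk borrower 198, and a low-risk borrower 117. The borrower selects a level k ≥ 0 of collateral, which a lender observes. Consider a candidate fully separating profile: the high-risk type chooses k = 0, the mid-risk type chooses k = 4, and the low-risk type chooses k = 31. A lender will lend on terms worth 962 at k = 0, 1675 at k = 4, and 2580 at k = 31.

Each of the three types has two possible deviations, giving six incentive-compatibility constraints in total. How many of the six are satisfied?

Low-risk (own payoff 2580 − 117×31 = -1047): to k=0 gives 962 → profitable ✗; to k=4 gives 1675 − 117×4 = 1207 → profitable ✗.
High-risk (own payoff 962): to k=4 gives 1675 − 260×4 = 635 → no gain ✓; to k=31 gives 2580 − 260×31 = -5480 → no gain ✓.
Mid-risk (own payoff 1675 − 198×4 = 883): to k=0 gives 962 → profitable ✗; to k=31 gives 2580 − 198×31 = -3558 → no gain ✓.
3 of the 6 constraints hold; not an equilibrium.

3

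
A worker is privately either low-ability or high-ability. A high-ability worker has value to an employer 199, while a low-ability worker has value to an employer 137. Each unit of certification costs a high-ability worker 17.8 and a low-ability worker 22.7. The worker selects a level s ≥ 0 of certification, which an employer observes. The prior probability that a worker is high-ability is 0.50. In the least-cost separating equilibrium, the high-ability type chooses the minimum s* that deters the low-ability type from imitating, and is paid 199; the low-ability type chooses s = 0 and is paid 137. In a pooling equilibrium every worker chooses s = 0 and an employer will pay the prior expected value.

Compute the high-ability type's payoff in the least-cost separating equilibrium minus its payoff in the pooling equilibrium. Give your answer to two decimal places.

-17.62

Least-cost separating signal: s* solves 137 = 199 − 22.7·s*, so s* = (199 − 137)/22.7 ≈ 2.7313.
High-ability type's separating payoff: 199 − 17.8 × s* = 199 − 17.8 × (199 − 137)/22.7 = 199 − 1103.6/22.7 ≈ 150.3833.
Pooling payoff: 0.50 × 199 + 0.50 × 137 = 168.
Difference: 150.3833 − 168 = -17.6167, i.e. -17.62 to two decimal places.
The high-ability type would prefer the pooling outcome.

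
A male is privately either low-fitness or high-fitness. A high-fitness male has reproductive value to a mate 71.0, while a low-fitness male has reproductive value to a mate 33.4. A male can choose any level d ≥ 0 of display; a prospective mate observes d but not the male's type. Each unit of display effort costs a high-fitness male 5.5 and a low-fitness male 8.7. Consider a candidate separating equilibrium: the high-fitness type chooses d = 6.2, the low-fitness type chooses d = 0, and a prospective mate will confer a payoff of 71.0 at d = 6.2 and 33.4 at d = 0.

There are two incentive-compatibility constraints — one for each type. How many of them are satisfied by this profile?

Low-fitness type: stay at 0 → 33.4; mimic → 71.0 − 8.7 × 6.2 = 17.06. IC holds (33.4 ≥ 17.06).
High-fitness type: signal → 71.0 − 5.5 × 6.2 = 36.9; deviate to 0 → 33.4. IC holds (36.9 ≥ 33.4).
2 of 2 constraints hold, so this is a separating equilibrium.

2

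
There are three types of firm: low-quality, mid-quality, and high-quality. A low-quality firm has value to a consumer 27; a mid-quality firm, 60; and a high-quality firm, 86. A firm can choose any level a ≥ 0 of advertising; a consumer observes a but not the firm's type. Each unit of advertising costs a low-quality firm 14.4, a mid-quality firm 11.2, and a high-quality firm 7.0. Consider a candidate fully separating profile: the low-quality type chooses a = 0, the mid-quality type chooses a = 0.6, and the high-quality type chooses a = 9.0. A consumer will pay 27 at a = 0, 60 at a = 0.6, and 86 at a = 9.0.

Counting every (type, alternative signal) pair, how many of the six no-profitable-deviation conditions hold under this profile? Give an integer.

3

Mid-quality (own payoff 60 − 11.2×0.6 = 53.28): to a=0 gives 27 → no gain ✓; to a=9.0 gives 86 − 11.2×9.0 = -14.8 → no gain ✓.
High-quality (own payoff 86 − 7.0×9.0 = 23): to a=0 gives 27 → profitable ✗; to a=0.6 gives 60 − 7.0×0.6 = 55.8 → profitable ✗.
Low-quality (own payoff 27): to a=0.6 gives 60 − 14.4×0.6 = 51.36 → profitable ✗; to a=9.0 gives 86 − 14.4×9.0 = -43.6 → no gain ✓.
3 of the 6 constraints hold; not an equilibrium.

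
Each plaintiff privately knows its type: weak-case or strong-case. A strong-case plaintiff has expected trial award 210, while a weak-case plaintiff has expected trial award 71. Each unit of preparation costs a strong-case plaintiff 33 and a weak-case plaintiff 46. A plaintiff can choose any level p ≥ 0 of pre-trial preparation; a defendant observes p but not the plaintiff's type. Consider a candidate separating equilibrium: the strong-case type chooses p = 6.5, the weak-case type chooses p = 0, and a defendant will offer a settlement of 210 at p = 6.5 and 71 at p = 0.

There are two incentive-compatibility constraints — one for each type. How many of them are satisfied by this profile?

1

Weak-case type: stay at 0 → 71; mimic → 210 − 46 × 6.5 = -89. IC holds (71 ≥ -89).
Strong-case type: signal → 210 − 33 × 6.5 = -4.5; deviate to 0 → 71. IC fails (-4.5 < 71).
1 of 2 constraints hold, so this profile is not an equilibrium.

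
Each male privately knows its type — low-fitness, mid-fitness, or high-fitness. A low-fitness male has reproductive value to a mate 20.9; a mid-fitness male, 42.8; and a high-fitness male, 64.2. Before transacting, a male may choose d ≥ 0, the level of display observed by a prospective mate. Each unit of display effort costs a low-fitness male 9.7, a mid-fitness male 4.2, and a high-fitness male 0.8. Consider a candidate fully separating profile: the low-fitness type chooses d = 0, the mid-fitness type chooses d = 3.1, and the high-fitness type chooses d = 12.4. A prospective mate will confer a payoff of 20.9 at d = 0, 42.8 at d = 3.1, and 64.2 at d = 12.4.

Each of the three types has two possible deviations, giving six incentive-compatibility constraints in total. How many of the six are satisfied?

Mid-fitness (own payoff 42.8 − 4.2×3.1 = 29.78): to d=0 gives 20.9 → no gain ✓; to d=12.4 gives 64.2 − 4.2×12.4 = 12.12 → no gain ✓.
High-fitness (own payoff 64.2 − 0.8×12.4 = 54.28): to d=0 gives 20.9 → no gain ✓; to d=3.1 gives 42.8 − 0.8×3.1 = 40.32 → no gain ✓.
Low-fitness (own payoff 20.9): to d=3.1 gives 42.8 − 9.7×3.1 = 12.73 → no gain ✓; to d=12.4 gives 64.2 − 9.7×12.4 = -56.08 → no gain ✓.
6 of the 6 constraints hold; this profile is a separating equilibrium.

6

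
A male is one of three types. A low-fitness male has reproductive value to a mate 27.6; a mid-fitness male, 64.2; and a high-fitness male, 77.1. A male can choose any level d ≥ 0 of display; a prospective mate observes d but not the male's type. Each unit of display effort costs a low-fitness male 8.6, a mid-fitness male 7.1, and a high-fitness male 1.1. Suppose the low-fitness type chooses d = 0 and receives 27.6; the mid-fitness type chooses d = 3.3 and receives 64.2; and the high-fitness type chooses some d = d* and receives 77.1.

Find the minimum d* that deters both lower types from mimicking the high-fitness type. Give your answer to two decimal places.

5.76

Low-fitness type (on-path payoff 27.6) won't mimic when 27.6 ≥ 77.1 − 8.6·d*, i.e. d* ≥ 5.76.
Mid-fitness type (on-path payoff 64.2 − 7.1×3.3 = 40.77) won't mimic when 40.77 ≥ 77.1 − 7.1·d*, i.e. d* ≥ 5.12.
Both must hold, so d* = max(5.76, 5.12) = 5.76. The low-fitness type's constraint binds.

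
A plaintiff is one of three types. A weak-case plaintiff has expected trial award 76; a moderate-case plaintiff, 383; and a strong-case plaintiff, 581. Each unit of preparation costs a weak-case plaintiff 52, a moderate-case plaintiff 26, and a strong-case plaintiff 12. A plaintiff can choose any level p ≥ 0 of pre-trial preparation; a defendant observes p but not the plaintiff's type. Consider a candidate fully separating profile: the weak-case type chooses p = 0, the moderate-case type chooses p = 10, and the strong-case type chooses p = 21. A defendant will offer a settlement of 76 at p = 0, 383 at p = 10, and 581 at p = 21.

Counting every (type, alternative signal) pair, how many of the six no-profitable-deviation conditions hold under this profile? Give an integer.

Strong-case (own payoff 581 − 12×21 = 329): to p=0 gives 76 → no gain ✓; to p=10 gives 383 − 12×10 = 263 → no gain ✓.
Weak-case (own payoff 76): to p=10 gives 383 − 52×10 = -137 → no gain ✓; to p=21 gives 581 − 52×21 = -511 → no gain ✓.
Moderate-case (own payoff 383 − 26×10 = 123): to p=0 gives 76 → no gain ✓; to p=21 gives 581 − 26×21 = 35 → no gain ✓.
6 of the 6 constraints hold; this profile is a separating equilibrium.

6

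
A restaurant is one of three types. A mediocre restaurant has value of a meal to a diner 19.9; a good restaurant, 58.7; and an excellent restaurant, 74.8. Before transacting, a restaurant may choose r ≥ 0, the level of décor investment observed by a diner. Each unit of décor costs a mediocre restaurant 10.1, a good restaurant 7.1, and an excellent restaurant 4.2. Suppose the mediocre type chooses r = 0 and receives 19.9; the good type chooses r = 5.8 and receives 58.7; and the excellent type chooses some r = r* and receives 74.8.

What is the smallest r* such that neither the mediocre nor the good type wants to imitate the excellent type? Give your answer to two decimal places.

8.07

Good type (on-path payoff 58.7 − 7.1×5.8 = 17.52) won't mimic when 17.52 ≥ 74.8 − 7.1·r*, i.e. r* ≥ 8.07.
Mediocre type (on-path payoff 19.9) won't mimic when 19.9 ≥ 74.8 − 10.1·r*, i.e. r* ≥ 5.44.
Both must hold, so r* = max(5.44, 8.07) = 8.07. The good type's constraint binds.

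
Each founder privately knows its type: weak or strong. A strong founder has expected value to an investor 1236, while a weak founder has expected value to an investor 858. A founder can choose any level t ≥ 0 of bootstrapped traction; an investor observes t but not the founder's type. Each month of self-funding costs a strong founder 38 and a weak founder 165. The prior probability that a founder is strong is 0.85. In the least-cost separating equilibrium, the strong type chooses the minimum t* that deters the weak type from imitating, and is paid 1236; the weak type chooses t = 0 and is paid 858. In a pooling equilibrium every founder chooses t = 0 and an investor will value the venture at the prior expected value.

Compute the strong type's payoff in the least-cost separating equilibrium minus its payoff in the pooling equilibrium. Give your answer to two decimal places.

Least-cost separating signal: t* solves 858 = 1236 − 165·t*, so t* = (1236 − 858)/165 ≈ 2.2909.
Strong type's separating payoff: 1236 − 38 × t* = 1236 − 38 × (1236 − 858)/165 = 1236 − 14364/165 ≈ 1148.9455.
Pooling payoff: 0.85 × 1236 + 0.15 × 858 = 1179.3.
Difference: 1148.9455 − 1179.3 = -30.3545, i.e. -30.35 to two decimal places.
The strong type would prefer the pooling outcome.

-30.35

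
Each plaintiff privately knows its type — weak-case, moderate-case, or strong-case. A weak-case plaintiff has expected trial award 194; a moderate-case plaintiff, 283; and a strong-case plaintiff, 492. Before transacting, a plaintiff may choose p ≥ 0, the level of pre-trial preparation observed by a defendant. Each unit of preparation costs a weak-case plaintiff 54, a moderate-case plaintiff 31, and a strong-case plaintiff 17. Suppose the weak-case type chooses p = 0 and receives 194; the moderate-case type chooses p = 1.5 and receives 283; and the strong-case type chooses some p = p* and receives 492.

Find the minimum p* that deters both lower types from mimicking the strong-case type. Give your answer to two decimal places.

Weak-case type (on-path payoff 194) won't mimic when 194 ≥ 492 − 54·p*, i.e. p* ≥ 5.52.
Moderate-case type (on-path payoff 283 − 31×1.5 = 236.5) won't mimic when 236.5 ≥ 492 − 31·p*, i.e. p* ≥ 8.24.
Both must hold, so p* = max(5.52, 8.24) = 8.24. The moderate-case type's constraint binds.

8.24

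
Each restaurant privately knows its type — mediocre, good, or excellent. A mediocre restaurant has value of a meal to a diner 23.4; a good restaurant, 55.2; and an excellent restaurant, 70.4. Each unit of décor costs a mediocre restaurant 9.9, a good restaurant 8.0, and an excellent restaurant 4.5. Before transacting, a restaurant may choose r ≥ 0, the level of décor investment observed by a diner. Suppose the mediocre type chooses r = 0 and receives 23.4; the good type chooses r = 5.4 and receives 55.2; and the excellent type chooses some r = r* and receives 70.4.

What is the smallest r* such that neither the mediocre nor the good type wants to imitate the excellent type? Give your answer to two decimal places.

Mediocre type (on-path payoff 23.4) won't mimic when 23.4 ≥ 70.4 − 9.9·r*, i.e. r* ≥ 4.75.
Good type (on-path payoff 55.2 − 8.0×5.4 = 12) won't mimic when 12 ≥ 70.4 − 8.0·r*, i.e. r* ≥ 7.30.
Both must hold, so r* = max(4.75, 7.30) = 7.30. The good type's constraint binds.

7.30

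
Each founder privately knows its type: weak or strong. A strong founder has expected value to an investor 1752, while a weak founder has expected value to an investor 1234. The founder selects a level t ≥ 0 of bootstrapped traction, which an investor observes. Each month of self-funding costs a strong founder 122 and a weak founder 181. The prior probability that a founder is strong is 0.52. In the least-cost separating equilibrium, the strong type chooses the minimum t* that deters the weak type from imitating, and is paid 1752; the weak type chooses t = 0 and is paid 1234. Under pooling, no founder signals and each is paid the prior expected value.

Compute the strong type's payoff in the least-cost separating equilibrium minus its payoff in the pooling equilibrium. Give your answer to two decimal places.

Least-cost separating signal: t* solves 1234 = 1752 − 181·t*, so t* = (1752 − 1234)/181 ≈ 2.8619.
Strong type's separating payoff: 1752 − 122 × t* = 1752 − 122 × (1752 − 1234)/181 = 1752 − 63196/181 ≈ 1402.8508.
Pooling payoff: 0.52 × 1752 + 0.48 × 1234 = 1503.36.
Difference: 1402.8508 − 1503.36 = -100.5092, i.e. -100.51 to two decimal places.
The strong type would prefer the pooling outcome.

-100.51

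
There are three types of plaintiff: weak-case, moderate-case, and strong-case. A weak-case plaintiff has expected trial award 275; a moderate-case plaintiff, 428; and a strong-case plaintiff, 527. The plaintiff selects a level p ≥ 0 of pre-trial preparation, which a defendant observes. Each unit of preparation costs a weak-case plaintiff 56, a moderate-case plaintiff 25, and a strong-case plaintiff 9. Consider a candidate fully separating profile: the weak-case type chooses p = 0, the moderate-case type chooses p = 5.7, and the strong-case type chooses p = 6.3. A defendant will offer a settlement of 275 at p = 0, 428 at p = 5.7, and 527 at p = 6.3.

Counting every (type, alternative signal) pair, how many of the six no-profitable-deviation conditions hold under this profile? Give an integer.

Strong-case (own payoff 527 − 9×6.3 = 470.3): to p=0 gives 275 → no gain ✓; to p=5.7 gives 428 − 9×5.7 = 376.7 → no gain ✓.
Moderate-case (own payoff 428 − 25×5.7 = 285.5): to p=0 gives 275 → no gain ✓; to p=6.3 gives 527 − 25×6.3 = 369.5 → profitable ✗.
Weak-case (own payoff 275): to p=5.7 gives 428 − 56×5.7 = 108.8 → no gain ✓; to p=6.3 gives 527 − 56×6.3 = 174.2 → no gain ✓.
5 of the 6 constraints hold; not an equilibrium.

5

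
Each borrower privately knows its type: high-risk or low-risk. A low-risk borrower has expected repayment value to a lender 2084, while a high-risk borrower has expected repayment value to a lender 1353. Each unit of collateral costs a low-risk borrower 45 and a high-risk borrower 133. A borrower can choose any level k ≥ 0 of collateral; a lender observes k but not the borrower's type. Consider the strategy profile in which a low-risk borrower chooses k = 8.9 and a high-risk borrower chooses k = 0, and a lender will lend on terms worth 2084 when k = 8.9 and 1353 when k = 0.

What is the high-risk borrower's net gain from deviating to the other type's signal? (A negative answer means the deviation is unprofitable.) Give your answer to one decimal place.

Playing k = 0 the high-risk borrower receives 1353.
Deviating to k = 8.9 brings payment 2084 at cost 133 × 8.9 = 1183.7, netting 900.3.
Gain from deviating: 900.3 − 1353 = -452.7.
The gain is negative, so the high-risk type's incentive-compatibility constraint is satisfied.

-452.7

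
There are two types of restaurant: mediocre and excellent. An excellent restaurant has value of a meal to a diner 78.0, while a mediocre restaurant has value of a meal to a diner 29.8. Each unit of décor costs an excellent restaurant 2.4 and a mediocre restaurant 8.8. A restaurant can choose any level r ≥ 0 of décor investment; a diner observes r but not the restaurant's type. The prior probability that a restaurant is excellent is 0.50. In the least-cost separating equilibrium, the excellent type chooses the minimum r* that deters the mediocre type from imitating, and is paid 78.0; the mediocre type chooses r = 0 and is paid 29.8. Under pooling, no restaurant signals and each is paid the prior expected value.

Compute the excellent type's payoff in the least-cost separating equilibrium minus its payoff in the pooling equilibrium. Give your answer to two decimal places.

10.95

Least-cost separating signal: r* solves 29.8 = 78.0 − 8.8·r*, so r* = (78.0 − 29.8)/8.8 ≈ 5.4773.
Excellent type's separating payoff: 78.0 − 2.4 × r* = 78.0 − 2.4 × (78.0 − 29.8)/8.8 = 78.0 − 115.68/8.8 ≈ 64.8545.
Pooling payoff: 0.50 × 78.0 + 0.50 × 29.8 = 53.9.
Difference: 64.8545 − 53.9 = 10.9545, i.e. 10.95 to two decimal places.
The excellent type prefers to separate.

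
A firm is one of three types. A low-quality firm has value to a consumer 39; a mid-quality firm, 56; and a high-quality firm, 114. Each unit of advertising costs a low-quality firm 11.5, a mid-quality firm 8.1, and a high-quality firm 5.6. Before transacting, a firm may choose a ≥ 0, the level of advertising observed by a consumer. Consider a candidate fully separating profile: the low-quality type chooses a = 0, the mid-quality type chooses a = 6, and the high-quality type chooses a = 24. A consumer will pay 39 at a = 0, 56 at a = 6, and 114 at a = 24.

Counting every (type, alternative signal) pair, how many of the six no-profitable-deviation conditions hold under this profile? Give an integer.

3

High-quality (own payoff 114 − 5.6×24 = -20.4): to a=0 gives 39 → profitable ✗; to a=6 gives 56 − 5.6×6 = 22.4 → profitable ✗.
Mid-quality (own payoff 56 − 8.1×6 = 7.4): to a=0 gives 39 → profitable ✗; to a=24 gives 114 − 8.1×24 = -80.4 → no gain ✓.
Low-quality (own payoff 39): to a=6 gives 56 − 11.5×6 = -13 → no gain ✓; to a=24 gives 114 − 11.5×24 = -162 → no gain ✓.
3 of the 6 constraints hold; not an equilibrium.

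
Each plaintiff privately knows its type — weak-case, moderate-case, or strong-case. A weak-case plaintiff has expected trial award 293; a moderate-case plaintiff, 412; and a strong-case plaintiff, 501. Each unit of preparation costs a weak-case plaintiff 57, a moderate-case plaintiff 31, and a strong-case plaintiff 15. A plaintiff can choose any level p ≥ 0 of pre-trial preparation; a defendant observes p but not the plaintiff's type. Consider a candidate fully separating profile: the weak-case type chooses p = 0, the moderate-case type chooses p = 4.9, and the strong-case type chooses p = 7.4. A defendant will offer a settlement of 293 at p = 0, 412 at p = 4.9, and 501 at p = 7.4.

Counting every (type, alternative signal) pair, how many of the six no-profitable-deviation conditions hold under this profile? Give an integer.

4

Weak-case (own payoff 293): to p=4.9 gives 412 − 57×4.9 = 132.7 → no gain ✓; to p=7.4 gives 501 − 57×7.4 = 79.2 → no gain ✓.
Moderate-case (own payoff 412 − 31×4.9 = 260.1): to p=0 gives 293 → profitable ✗; to p=7.4 gives 501 − 31×7.4 = 271.6 → profitable ✗.
Strong-case (own payoff 501 − 15×7.4 = 390): to p=0 gives 293 → no gain ✓; to p=4.9 gives 412 − 15×4.9 = 338.5 → no gain ✓.
4 of the 6 constraints hold; not an equilibrium.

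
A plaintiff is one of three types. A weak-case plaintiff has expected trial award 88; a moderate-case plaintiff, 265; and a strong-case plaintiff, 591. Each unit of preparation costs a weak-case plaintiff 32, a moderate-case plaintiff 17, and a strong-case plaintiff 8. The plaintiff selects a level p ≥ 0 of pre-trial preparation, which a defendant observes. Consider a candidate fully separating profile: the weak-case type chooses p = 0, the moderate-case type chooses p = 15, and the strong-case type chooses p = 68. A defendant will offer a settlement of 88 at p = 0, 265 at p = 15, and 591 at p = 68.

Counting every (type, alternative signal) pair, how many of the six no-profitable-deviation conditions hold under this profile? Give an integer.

Weak-case (own payoff 88): to p=15 gives 265 − 32×15 = -215 → no gain ✓; to p=68 gives 591 − 32×68 = -1585 → no gain ✓.
Strong-case (own payoff 591 − 8×68 = 47): to p=0 gives 88 → profitable ✗; to p=15 gives 265 − 8×15 = 145 → profitable ✗.
Moderate-case (own payoff 265 − 17×15 = 10): to p=0 gives 88 → profitable ✗; to p=68 gives 591 − 17×68 = -565 → no gain ✓.
3 of the 6 constraints hold; not an equilibrium.

3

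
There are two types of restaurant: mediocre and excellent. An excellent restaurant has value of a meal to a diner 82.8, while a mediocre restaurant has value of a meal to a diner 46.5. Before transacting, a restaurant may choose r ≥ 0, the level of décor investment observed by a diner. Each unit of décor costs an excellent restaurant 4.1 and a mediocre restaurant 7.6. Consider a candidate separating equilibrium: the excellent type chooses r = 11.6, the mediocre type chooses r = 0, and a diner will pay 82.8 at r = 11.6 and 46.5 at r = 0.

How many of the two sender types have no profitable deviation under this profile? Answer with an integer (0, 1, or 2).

1

Mediocre type: stay at 0 → 46.5; mimic → 82.8 − 7.6 × 11.6 = -5.36. IC holds (46.5 ≥ -5.36).
Excellent type: signal → 82.8 − 4.1 × 11.6 = 35.24; deviate to 0 → 46.5. IC fails (35.24 < 46.5).
1 of 2 constraints hold, so this profile is not an equilibrium.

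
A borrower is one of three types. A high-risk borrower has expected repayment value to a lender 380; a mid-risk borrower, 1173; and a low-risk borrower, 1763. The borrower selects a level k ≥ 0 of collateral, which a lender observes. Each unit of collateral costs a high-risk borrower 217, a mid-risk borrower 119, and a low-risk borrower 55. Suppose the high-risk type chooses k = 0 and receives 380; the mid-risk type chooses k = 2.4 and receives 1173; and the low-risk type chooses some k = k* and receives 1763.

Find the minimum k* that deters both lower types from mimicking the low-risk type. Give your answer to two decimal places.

High-risk type (on-path payoff 380) won't mimic when 380 ≥ 1763 − 217·k*, i.e. k* ≥ 6.37.
Mid-risk type (on-path payoff 1173 − 119×2.4 = 887.4) won't mimic when 887.4 ≥ 1763 − 119·k*, i.e. k* ≥ 7.36.
Both must hold, so k* = max(6.37, 7.36) = 7.36. The mid-risk type's constraint binds.

7.36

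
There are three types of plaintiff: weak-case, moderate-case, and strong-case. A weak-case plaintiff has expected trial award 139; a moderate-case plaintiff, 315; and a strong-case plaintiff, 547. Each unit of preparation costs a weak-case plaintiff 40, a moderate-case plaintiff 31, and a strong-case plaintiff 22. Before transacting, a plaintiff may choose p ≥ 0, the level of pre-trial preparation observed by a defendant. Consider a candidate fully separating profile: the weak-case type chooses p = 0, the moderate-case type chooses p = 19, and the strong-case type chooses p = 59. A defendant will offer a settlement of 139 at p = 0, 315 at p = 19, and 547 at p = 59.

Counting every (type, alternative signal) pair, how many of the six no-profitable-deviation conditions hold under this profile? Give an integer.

3

Strong-case (own payoff 547 − 22×59 = -751): to p=0 gives 139 → profitable ✗; to p=19 gives 315 − 22×19 = -103 → profitable ✗.
Weak-case (own payoff 139): to p=19 gives 315 − 40×19 = -445 → no gain ✓; to p=59 gives 547 − 40×59 = -1813 → no gain ✓.
Moderate-case (own payoff 315 − 31×19 = -274): to p=0 gives 139 → profitable ✗; to p=59 gives 547 − 31×59 = -1282 → no gain ✓.
3 of the 6 constraints hold; not an equilibrium.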